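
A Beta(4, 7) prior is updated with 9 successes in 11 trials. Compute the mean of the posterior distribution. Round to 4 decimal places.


After update: Beta(13, 9)
Mean = 13 / (13 + 9) = 13 / 22
= 0.5909

0.5909


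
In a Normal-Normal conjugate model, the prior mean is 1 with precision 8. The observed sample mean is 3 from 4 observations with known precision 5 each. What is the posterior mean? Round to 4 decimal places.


Posterior precision = tau0 + n*tau = 8 + 4*5 = 28
Posterior mean = (tau0*mu0 + n*tau*xbar) / posterior_precision
= (8*1 + 4*5*3) / 28
= 68 / 28 = 2.4286

2.4286


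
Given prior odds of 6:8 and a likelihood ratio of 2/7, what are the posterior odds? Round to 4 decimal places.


Posterior odds = prior odds * LR
Prior odds = 6/8 = 0.75
LR = 2/7 = 0.2857
Posterior odds = 0.75 * 0.2857 = 0.2143

0.2143


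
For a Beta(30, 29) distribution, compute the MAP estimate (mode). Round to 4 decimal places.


MAP = mode = (a-1)/(a+b-2)
= (30-1)/(30+29-2)
= 29/57 = 0.5088

0.5088


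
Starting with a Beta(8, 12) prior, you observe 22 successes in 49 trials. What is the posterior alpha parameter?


For a Beta-Binomial conjugate model:
Posterior alpha = prior alpha + number of successes
= 8 + 22 = 30

30


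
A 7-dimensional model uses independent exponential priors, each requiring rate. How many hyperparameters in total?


Per parameter: 1 (rate).
Total = 7 * 1 = 7

7


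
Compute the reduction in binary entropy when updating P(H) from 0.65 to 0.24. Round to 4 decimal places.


H_before = -p*log2(p) - (1-p)*log2(1-p) for p=0.65: 0.9341
H_after for p=0.24: 0.795
Reduction = 0.9341 - 0.795 = 0.139

0.139


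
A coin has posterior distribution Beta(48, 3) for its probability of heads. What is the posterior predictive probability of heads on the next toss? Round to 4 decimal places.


Posterior predictive = E[theta] = alpha/(alpha+beta)
= 48/51
= 0.9412

0.9412


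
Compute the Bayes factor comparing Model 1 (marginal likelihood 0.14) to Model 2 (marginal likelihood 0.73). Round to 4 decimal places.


BF12 = marginal likelihood of M1 / marginal likelihood of M2
= 0.14/0.73
= 0.1918

0.1918


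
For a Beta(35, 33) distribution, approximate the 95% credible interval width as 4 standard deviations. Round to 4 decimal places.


Variance of Beta(a,b) = ab / ((a+b)^2 * (a+b+1))
= 35*33 / ((68)^2 * 69)
= 0.0036
SD = sqrt(0.0036) = 0.0602
Width = 4 * SD = 0.2407

0.2407


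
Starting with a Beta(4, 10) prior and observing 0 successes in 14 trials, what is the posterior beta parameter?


Posterior beta = prior beta + failures
Failures = 14 - 0 = 14
beta_post = 10 + 14 = 24

24


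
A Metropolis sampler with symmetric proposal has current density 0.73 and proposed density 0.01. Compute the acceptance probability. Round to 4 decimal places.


For symmetric proposals, acceptance = min(1, pi(x*)/pi(x))
= min(1, 0.01/0.73)
= min(1, 0.0137) = 0.0137

0.0137


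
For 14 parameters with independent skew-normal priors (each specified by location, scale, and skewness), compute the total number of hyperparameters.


A skew-normal prior has 3 hyperparameters per parameter.
Total = 14 * 3 = 42

42


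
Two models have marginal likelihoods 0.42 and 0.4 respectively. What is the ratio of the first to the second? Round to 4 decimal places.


Evidence ratio = 0.42 / 0.4
= 1.05

1.05


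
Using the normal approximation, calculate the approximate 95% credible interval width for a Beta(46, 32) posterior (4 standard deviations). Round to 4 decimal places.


Var(Beta) = 46*32/(78^2 * 79) = 0.0031
SD = 0.0553
Width ~ 4*SD = 0.2214

0.2214


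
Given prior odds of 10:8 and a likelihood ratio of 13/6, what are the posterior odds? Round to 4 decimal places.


Posterior odds = prior odds * LR
Prior odds = 10/8 = 1.25
LR = 13/6 = 2.1667
Posterior odds = 1.25 * 2.1667 = 2.7083

2.7083


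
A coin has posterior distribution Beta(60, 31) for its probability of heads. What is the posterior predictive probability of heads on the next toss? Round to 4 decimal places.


Posterior predictive = E[theta] = alpha/(alpha+beta)
= 60/91
= 0.6593

0.6593


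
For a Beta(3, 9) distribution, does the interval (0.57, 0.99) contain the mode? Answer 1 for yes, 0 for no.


Mode of Beta(a,b) = (a-1)/(a+b-2)
= (3-1)/(3+9-2) = 0.2
Check: 0.57 <= 0.2 <= 0.99?
Result: 0

0


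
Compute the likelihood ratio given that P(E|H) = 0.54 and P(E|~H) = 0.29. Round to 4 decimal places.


LR = P(E|H) / P(E|~H)
= 0.54 / 0.29 = 1.8621

1.8621


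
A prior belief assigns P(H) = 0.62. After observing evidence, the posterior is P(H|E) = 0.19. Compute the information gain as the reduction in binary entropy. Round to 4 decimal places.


H(prior) = -0.62*log2(0.62) - 0.38*log2(0.38)
= 0.958
H(post) = -0.19*log2(0.19) - 0.81*log2(0.81)
= 0.7015
IG = 0.958 - 0.7015 = 0.2566

0.2566


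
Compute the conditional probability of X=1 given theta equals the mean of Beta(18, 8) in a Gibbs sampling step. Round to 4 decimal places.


Mean of Beta(18, 8) = 0.6923
P(X=1 | theta=0.6923) = 0.6923

0.6923


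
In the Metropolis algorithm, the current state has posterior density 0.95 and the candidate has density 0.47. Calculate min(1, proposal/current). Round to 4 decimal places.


Ratio = 0.47/0.95 = 0.4947
Acceptance probability = min(1, 0.4947)
= 0.4947

0.4947


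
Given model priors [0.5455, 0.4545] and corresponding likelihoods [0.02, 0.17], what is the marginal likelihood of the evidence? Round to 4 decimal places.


P(E) = sum_i P(M_i) P(E|M_i)
= 0.0109 + 0.0773
= 0.0882

0.0882


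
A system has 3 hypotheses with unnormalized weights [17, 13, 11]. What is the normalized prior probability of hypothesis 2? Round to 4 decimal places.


The normalized prior is the weight divided by the total.
Total weight = 41
P(H2) = 13 / 41 = 0.3171

0.3171


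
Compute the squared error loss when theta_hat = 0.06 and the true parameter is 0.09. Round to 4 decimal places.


L = (theta_hat - theta_true)^2
= (0.06 - 0.09)^2
= -0.03^2 = 0.0009

0.0009


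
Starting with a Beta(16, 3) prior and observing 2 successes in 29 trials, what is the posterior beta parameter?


Posterior beta = prior beta + failures
Failures = 29 - 2 = 27
beta_post = 3 + 27 = 30

30


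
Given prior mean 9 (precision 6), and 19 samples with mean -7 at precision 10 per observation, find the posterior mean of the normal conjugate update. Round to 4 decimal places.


The posterior mean is a precision-weighted average of prior and data.
Post. prec. = 6 + 190 = 196
Post. mean = (54 + -1330)/196 = -1276/196 = -6.5102

-6.5102


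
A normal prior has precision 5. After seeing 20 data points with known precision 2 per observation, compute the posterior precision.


In the conjugate normal model, precisions add:
tau_posterior = tau_prior + n * tau_data
= 5 + 20*2 = 45

45


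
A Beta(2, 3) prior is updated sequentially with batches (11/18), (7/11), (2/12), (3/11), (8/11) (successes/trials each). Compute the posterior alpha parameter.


Sequential conjugate updating is equivalent to a single batch update.
Total successes across all batches = 31
alpha_posterior = alpha_prior + total_successes = 2 + 31
= 33

33


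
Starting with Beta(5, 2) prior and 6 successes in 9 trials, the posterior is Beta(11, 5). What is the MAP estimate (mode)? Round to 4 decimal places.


The mode of Beta(a, b) when a > 1 and b > 1 is (a-1)/(a+b-2)
= (11 - 1) / (11 + 5 - 2)
= 10 / 14
= 0.7143

0.7143


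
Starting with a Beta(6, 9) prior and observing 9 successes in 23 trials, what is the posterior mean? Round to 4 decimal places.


Posterior parameters: alpha = 6 + 9 = 15
beta = 9 + 14 = 23
Posterior mean = alpha / (alpha + beta) = 15 / 38
= 0.3947

0.3947


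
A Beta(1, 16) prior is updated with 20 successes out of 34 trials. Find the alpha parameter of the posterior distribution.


In the Beta-Binomial conjugate update:
alpha_post = alpha_prior + successes
= 1 + 20
= 21

21


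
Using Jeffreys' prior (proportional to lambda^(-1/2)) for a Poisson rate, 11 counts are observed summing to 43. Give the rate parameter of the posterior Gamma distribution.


Conjugate update: Gamma(prior_shape + S, prior_rate + n).
Prior shape = 0.5, prior rate = 0.
Posterior rate = 0 + n = 11

11.0


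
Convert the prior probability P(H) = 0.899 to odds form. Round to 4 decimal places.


P(not H) = 1 - 0.899 = 0.101
Odds = 0.899 / 0.101 = 8.901

8.901


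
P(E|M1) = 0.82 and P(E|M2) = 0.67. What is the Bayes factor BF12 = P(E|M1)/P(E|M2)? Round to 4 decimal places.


Bayes factor BF12 = P(E|M1) / P(E|M2)
= 0.82 / 0.67
= 1.2239

1.2239


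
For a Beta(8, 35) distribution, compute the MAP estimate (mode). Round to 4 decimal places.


MAP = mode = (a-1)/(a+b-2)
= (8-1)/(8+35-2)
= 7/41 = 0.1707

0.1707


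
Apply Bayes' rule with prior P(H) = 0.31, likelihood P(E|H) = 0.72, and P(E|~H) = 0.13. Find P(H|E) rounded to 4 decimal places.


Step 1: Compute marginal P(E) = P(E|H)P(H) + P(E|~H)P(~H)
= 0.72*0.31 + 0.13*0.69 = 0.3129
Step 2: P(H|E) = P(E|H)P(H)/P(E) = 0.2232/0.3129
= 0.7133

0.7133


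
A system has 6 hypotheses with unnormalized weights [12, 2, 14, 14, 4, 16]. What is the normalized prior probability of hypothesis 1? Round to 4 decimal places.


The normalized prior is the weight divided by the total.
Total weight = 62
P(H1) = 12 / 62 = 0.1935

0.1935


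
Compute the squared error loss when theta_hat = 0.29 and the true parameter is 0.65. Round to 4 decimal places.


L = (theta_hat - theta_true)^2
= (0.29 - 0.65)^2
= -0.36^2 = 0.1296

0.1296


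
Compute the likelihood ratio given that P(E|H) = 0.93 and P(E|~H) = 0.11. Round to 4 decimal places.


LR = P(E|H) / P(E|~H)
= 0.93 / 0.11 = 8.4545

8.4545


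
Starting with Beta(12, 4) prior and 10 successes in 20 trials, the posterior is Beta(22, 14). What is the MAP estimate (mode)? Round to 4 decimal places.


The mode of Beta(a, b) when a > 1 and b > 1 is (a-1)/(a+b-2)
= (22 - 1) / (22 + 14 - 2)
= 21 / 34
= 0.6176

0.6176


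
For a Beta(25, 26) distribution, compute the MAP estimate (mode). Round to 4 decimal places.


MAP = mode = (a-1)/(a+b-2)
= (25-1)/(25+26-2)
= 24/49 = 0.4898

0.4898


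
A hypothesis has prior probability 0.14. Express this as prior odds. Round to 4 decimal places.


Odds = P(H) / P(not H) = 0.14 / 0.86
= 0.1628

0.1628


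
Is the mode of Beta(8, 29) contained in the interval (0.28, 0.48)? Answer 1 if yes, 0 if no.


Mode = (a-1)/(a+b-2) = 7/35 = 0.2
Interval: (0.28, 0.48)
Contains mode? 0

0


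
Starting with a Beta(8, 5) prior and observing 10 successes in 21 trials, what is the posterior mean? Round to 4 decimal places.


Posterior parameters: alpha = 8 + 10 = 18
beta = 5 + 11 = 16
Posterior mean = alpha / (alpha + beta) = 18 / 34
= 0.5294

0.5294


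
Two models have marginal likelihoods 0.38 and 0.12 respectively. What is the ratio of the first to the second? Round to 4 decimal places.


Evidence ratio = 0.38 / 0.12
= 3.1667

3.1667


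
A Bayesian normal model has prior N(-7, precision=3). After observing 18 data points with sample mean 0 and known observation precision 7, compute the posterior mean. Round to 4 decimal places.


Posterior mean = (prior_precision * prior_mean + n * data_precision * data_mean) / (prior_precision + n * data_precision)
Numerator = 3*-7 + 18*7*0 = -21
Denominator = 3 + 18*7 = 129
Posterior mean = -0.1628

-0.1628


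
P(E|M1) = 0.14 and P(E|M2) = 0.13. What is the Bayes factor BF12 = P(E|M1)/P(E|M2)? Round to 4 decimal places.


Bayes factor BF12 = P(E|M1) / P(E|M2)
= 0.14 / 0.13
= 1.0769

1.0769


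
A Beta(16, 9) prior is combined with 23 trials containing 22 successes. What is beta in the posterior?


In conjugate updating:
beta_posterior = beta_prior + (n - k)
= 9 + (23 - 22)
= 9 + 1 = 10

10


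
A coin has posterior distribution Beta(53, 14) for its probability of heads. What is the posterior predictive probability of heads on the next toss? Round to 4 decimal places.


Posterior predictive = E[theta] = alpha/(alpha+beta)
= 53/67
= 0.791

0.791


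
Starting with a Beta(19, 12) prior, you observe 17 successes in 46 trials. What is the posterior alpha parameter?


For a Beta-Binomial conjugate model:
Posterior alpha = prior alpha + number of successes
= 19 + 17 = 36

36


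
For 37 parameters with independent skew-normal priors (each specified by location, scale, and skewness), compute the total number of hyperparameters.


A skew-normal prior has 3 hyperparameters per parameter.
Total = 37 * 3 = 111

111


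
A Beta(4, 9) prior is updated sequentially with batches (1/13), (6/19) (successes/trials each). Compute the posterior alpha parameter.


Sequential conjugate updating is equivalent to a single batch update.
Total successes across all batches = 7
alpha_posterior = alpha_prior + total_successes = 4 + 7
= 11

11


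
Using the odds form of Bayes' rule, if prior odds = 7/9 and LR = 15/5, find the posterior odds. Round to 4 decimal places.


Bayes' rule in odds form: posterior odds = prior odds * LR
= (7 * 15) / (9 * 5)
= 105/45 = 2.3333

2.3333


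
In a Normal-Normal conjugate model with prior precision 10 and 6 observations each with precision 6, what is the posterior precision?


Posterior precision = prior precision + n * observation precision
= 10 + 6 * 6
= 10 + 36 = 46

46


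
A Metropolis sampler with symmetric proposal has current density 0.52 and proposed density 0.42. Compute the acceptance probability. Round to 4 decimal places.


For symmetric proposals, acceptance = min(1, pi(x*)/pi(x))
= min(1, 0.42/0.52)
= min(1, 0.8077) = 0.8077

0.8077


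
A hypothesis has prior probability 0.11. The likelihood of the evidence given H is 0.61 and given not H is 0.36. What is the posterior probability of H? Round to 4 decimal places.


Using Bayes' theorem:
P(E) = 0.11 * 0.61 + 0.89 * 0.36
P(E) = 0.3875
P(H|E) = (0.11 * 0.61) / 0.3875 = 0.1732

0.1732


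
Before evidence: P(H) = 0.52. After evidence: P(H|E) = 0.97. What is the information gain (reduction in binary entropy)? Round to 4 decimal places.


Prior entropy = 0.9988
Posterior entropy = 0.1944
Information gain = 0.9988 - 0.1944 = 0.8045

0.8045


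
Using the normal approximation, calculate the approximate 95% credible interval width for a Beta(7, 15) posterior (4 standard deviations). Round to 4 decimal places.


Var(Beta) = 7*15/(22^2 * 23) = 0.0094
SD = 0.0971
Width ~ 4*SD = 0.3885

0.3885


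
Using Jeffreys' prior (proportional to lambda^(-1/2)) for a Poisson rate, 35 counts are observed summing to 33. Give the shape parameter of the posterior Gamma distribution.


Conjugate update: Gamma(prior_shape + S, prior_rate + n).
Prior shape = 0.5, prior rate = 0.
Posterior shape = 0.5 + S = 0.5 + 33 = 33.5

33.5


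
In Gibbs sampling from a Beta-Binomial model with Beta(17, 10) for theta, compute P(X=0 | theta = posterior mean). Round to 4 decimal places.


Posterior mean = alpha/(alpha+beta) = 17/27 = 0.6296
P(X=0|theta=mean) = 1 - theta = 0.3704

0.3704


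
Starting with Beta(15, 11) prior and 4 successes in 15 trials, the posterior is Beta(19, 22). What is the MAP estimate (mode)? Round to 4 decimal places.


The mode of Beta(a, b) when a > 1 and b > 1 is (a-1)/(a+b-2)
= (19 - 1) / (19 + 22 - 2)
= 18 / 39
= 0.4615

0.4615


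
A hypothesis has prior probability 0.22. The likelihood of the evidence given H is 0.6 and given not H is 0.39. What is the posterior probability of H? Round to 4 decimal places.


Using Bayes' theorem:
P(E) = 0.22 * 0.6 + 0.78 * 0.39
P(E) = 0.4362
P(H|E) = (0.22 * 0.6) / 0.4362 = 0.3026

0.3026


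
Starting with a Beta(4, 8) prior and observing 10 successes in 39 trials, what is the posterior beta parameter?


Posterior beta = prior beta + failures
Failures = 39 - 10 = 29
beta_post = 8 + 29 = 37

37


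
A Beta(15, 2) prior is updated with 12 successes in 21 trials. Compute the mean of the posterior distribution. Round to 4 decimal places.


After update: Beta(27, 11)
Mean = 27 / (27 + 11) = 27 / 38
= 0.7105

0.7105


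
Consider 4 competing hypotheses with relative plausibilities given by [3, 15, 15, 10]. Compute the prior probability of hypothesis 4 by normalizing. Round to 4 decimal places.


Sum of weights = 3 + 15 + 15 + 10 = 43
Normalized prior for H4 = 10 / 43
= 0.2326

0.2326


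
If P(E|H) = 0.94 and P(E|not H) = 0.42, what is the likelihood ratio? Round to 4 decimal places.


Likelihood ratio = P(E|H) / P(E|not H)
= 0.94 / 0.42
= 2.2381

2.2381


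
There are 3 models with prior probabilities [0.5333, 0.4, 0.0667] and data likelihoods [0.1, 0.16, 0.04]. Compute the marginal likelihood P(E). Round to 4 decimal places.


P(E) = sum over models of P(M_i) * P(E|M_i)
= 0.5333*0.1 + 0.4*0.16 + 0.0667*0.04
= 0.12

0.12


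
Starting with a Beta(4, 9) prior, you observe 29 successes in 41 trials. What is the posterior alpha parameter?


For a Beta-Binomial conjugate model:
Posterior alpha = prior alpha + number of successes
= 4 + 29 = 33

33


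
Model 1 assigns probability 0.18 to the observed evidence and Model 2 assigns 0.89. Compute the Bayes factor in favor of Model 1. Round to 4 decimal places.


BF = P(data|M1) / P(data|M2)
= 0.18 / 0.89 = 0.2022

0.2022


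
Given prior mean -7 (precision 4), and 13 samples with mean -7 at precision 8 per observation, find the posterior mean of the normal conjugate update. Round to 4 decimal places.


The posterior mean is a precision-weighted average of prior and data.
Post. prec. = 4 + 104 = 108
Post. mean = (-28 + -728)/108 = -756/108 = -7.0

-7.0


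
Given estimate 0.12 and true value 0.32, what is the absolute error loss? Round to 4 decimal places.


Absolute error = |estimate - true|
= |-0.2| = 0.2

0.2


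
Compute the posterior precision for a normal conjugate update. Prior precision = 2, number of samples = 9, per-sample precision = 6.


tau_post = tau_0 + n * tau
= 2 + 9 * 6 = 56

56


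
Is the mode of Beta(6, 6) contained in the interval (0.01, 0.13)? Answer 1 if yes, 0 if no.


Mode = (a-1)/(a+b-2) = 5/10 = 0.5
Interval: (0.01, 0.13)
Contains mode? 0

0


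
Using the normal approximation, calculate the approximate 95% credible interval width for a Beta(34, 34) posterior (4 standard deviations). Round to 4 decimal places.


Var(Beta) = 34*34/(68^2 * 69) = 0.0036
SD = 0.0602
Width ~ 4*SD = 0.2408

0.2408


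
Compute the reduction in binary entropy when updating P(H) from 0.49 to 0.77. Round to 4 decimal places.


H_before = -p*log2(p) - (1-p)*log2(1-p) for p=0.49: 0.9997
H_after for p=0.77: 0.778
Reduction = 0.9997 - 0.778 = 0.2217

0.2217


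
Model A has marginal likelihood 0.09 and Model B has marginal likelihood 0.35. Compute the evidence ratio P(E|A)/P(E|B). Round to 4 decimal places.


Evidence ratio = P(E|A) / P(E|B)
= 0.09 / 0.35
= 0.2571

0.2571


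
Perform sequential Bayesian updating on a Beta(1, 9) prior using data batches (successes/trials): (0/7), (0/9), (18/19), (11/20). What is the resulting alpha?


Accumulate successes: 29
Posterior alpha = prior alpha + sum of successes
= 1 + 29 = 30

30


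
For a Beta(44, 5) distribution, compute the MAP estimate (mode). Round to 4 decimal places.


MAP = mode = (a-1)/(a+b-2)
= (44-1)/(44+5-2)
= 43/47 = 0.9149

0.9149


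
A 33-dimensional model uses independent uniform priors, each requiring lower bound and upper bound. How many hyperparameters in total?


Per parameter: 2 (lower bound and upper bound).
Total = 33 * 2 = 66

66


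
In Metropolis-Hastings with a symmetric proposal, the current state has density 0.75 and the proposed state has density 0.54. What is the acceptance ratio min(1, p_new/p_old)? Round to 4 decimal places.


Ratio = p_new / p_old = 0.54 / 0.75 = 0.72
Acceptance = min(1, 0.72) = 0.72

0.72


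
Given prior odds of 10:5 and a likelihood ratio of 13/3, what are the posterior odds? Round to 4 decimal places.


Posterior odds = prior odds * LR
Prior odds = 10/5 = 2.0
LR = 13/3 = 4.3333
Posterior odds = 2.0 * 4.3333 = 8.6667

8.6667


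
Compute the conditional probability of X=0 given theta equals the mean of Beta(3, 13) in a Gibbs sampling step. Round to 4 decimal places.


Mean of Beta(3, 13) = 0.1875
P(X=0 | theta=0.1875) = 0.8125

0.8125


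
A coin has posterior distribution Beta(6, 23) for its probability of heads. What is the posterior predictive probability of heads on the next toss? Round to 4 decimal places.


Posterior predictive = E[theta] = alpha/(alpha+beta)
= 6/29
= 0.2069

0.2069


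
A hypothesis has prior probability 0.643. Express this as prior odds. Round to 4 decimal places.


Odds = P(H) / P(not H) = 0.643 / 0.357
= 1.8011

1.8011


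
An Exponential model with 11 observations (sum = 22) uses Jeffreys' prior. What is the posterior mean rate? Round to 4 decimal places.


Posterior Gamma(11, 22)
E[lambda] = 11/22 = 0.5

0.5


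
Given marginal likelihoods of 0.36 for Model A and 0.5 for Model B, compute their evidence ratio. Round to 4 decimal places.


Ratio = ML(A) / ML(B) = 0.36/0.5
= 0.72

0.72


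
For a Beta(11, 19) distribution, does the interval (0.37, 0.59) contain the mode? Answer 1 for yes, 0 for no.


Mode of Beta(a,b) = (a-1)/(a+b-2)
= (11-1)/(11+19-2) = 0.3571
Check: 0.37 <= 0.3571 <= 0.59?
Result: 0

0


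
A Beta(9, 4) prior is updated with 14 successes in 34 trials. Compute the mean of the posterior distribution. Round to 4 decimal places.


After update: Beta(23, 24)
Mean = 23 / (23 + 24) = 23 / 47
= 0.4894

0.4894


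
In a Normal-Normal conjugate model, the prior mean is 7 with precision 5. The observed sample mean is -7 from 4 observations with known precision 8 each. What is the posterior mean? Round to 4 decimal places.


Posterior precision = tau0 + n*tau = 5 + 4*8 = 37
Posterior mean = (tau0*mu0 + n*tau*xbar) / posterior_precision
= (5*7 + 4*8*-7) / 37
= -189 / 37 = -5.1081

-5.1081


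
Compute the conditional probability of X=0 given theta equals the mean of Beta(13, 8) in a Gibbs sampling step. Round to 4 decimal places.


Mean of Beta(13, 8) = 0.619
P(X=0 | theta=0.619) = 0.381

0.381


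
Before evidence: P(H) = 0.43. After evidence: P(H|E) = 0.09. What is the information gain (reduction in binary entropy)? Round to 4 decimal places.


Prior entropy = 0.9858
Posterior entropy = 0.4365
Information gain = 0.9858 - 0.4365 = 0.5493

0.5493


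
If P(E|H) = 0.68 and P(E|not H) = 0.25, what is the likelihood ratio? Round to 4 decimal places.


Likelihood ratio = P(E|H) / P(E|not H)
= 0.68 / 0.25
= 2.72

2.72


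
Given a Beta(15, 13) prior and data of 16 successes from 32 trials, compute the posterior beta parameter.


Number of failures = 32 - 16 = 16
Posterior beta = 13 + 16 = 29

29


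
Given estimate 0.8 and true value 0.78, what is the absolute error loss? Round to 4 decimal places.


Absolute error = |estimate - true|
= |0.02| = 0.02

0.02


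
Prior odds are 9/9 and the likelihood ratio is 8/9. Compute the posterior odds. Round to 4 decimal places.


Posterior odds = prior odds * likelihood ratio
= (9/9) * (8/9)
= 72 / 81
= 0.8889

0.8889


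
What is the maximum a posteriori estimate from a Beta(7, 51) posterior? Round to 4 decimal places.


The MAP estimate equals the mode of the distribution.
Mode of Beta(a,b) = (a-1)/(a+b-2)
= 6/56
= 0.1071

0.1071


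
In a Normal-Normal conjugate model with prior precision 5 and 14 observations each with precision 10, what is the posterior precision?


Posterior precision = prior precision + n * observation precision
= 5 + 14 * 10
= 5 + 140 = 145

145


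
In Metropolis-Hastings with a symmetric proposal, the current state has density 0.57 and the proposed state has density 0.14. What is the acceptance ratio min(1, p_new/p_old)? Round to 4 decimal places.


Ratio = p_new / p_old = 0.14 / 0.57 = 0.2456
Acceptance = min(1, 0.2456) = 0.2456

0.2456


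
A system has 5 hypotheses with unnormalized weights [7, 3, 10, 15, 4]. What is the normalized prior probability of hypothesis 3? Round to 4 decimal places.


The normalized prior is the weight divided by the total.
Total weight = 39
P(H3) = 10 / 39 = 0.2564

0.2564


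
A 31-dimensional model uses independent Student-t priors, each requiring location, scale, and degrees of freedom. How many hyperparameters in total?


Per parameter: 3 (location, scale, and degrees of freedom).
Total = 31 * 3 = 93

93


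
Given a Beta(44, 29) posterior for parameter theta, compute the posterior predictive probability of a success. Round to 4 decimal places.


For a Beta-Bernoulli model, the predictive probability is the mean:
P(success) = 44/(44+29) = 44/73 = 0.6027

0.6027


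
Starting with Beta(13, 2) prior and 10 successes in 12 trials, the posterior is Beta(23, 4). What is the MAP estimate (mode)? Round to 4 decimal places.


The mode of Beta(a, b) when a > 1 and b > 1 is (a-1)/(a+b-2)
= (23 - 1) / (23 + 4 - 2)
= 22 / 25
= 0.88

0.88


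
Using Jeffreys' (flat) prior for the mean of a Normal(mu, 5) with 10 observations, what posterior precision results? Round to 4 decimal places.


Flat prior means prior precision is 0.
Posterior precision = n / sigma^2 = 10/5 = 2.0

2.0


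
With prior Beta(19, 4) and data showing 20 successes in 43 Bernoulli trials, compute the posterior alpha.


Conjugate update: alpha_posterior = alpha_prior + k
= 19 + 20 = 39

39


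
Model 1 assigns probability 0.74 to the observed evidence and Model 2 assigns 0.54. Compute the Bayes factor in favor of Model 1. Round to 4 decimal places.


BF = P(data|M1) / P(data|M2)
= 0.74 / 0.54 = 1.3704

1.3704


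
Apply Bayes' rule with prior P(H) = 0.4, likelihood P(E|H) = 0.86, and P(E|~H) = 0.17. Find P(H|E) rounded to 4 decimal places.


Step 1: Compute marginal P(E) = P(E|H)P(H) + P(E|~H)P(~H)
= 0.86*0.4 + 0.17*0.6 = 0.446
Step 2: P(H|E) = P(E|H)P(H)/P(E) = 0.344/0.446
= 0.7713

0.7713


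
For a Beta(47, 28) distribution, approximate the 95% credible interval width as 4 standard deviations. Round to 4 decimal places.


Variance of Beta(a,b) = ab / ((a+b)^2 * (a+b+1))
= 47*28 / ((75)^2 * 76)
= 0.0031
SD = sqrt(0.0031) = 0.0555
Width = 4 * SD = 0.2219

0.2219


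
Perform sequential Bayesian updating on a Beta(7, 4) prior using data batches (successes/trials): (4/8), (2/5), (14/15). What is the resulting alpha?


Accumulate successes: 20
Posterior alpha = prior alpha + sum of successes
= 7 + 20 = 27

27


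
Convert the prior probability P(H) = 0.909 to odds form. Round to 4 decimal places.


P(not H) = 1 - 0.909 = 0.091
Odds = 0.909 / 0.091 = 9.989

9.989


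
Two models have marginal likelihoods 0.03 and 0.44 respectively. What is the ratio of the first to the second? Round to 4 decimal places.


Evidence ratio = 0.03 / 0.44
= 0.0682

0.0682


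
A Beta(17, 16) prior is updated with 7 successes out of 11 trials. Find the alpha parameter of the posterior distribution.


In the Beta-Binomial conjugate update:
alpha_post = alpha_prior + successes
= 17 + 7
= 24

24


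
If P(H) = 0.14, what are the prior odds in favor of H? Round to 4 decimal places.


Prior odds = P(H) / (1 - P(H))
= 0.14 / 0.86
= 0.1628

0.1628


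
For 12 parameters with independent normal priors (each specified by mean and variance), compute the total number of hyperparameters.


A normal prior has 2 hyperparameters per parameter.
Total = 12 * 2 = 24

24


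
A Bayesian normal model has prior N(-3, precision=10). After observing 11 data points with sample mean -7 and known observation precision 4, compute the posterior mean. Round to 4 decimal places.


Posterior mean = (prior_precision * prior_mean + n * data_precision * data_mean) / (prior_precision + n * data_precision)
Numerator = 10*-3 + 11*4*-7 = -338
Denominator = 10 + 11*4 = 54
Posterior mean = -6.2593

-6.2593


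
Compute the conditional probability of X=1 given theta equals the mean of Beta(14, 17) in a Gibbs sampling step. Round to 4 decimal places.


Mean of Beta(14, 17) = 0.4516
P(X=1 | theta=0.4516) = 0.4516

0.4516


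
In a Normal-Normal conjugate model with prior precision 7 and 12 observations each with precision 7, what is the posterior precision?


Posterior precision = prior precision + n * observation precision
= 7 + 12 * 7
= 7 + 84 = 91

91


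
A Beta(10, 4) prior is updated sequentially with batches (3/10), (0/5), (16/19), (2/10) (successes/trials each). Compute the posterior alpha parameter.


Sequential conjugate updating is equivalent to a single batch update.
Total successes across all batches = 21
alpha_posterior = alpha_prior + total_successes = 10 + 21
= 31

31


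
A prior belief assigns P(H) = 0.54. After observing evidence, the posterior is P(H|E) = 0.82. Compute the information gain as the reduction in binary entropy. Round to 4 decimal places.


H(prior) = -0.54*log2(0.54) - 0.46*log2(0.46)
= 0.9954
H(post) = -0.82*log2(0.82) - 0.18*log2(0.18)
= 0.6801
IG = 0.9954 - 0.6801 = 0.3153

0.3153


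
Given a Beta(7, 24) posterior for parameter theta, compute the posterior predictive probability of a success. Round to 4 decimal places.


For a Beta-Bernoulli model, the predictive probability is the mean:
P(success) = 7/(7+24) = 7/31 = 0.2258

0.2258


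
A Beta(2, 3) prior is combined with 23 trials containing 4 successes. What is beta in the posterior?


In conjugate updating:
beta_posterior = beta_prior + (n - k)
= 3 + (23 - 4)
= 3 + 19 = 22

22


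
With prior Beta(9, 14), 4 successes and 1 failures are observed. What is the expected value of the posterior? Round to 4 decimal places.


Posterior = Beta(13, 15)
E[theta] = alpha/(alpha+beta)
= 13/28 = 0.4643

0.4643


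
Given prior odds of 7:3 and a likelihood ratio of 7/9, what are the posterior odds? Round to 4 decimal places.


Posterior odds = prior odds * LR
Prior odds = 7/3 = 2.3333
LR = 7/9 = 0.7778
Posterior odds = 2.3333 * 0.7778 = 1.8148

1.8148


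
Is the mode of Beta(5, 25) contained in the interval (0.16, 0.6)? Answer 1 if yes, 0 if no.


Mode = (a-1)/(a+b-2) = 4/28 = 0.1429
Interval: (0.16, 0.6)
Contains mode? 0

0


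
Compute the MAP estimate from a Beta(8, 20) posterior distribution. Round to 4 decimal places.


MAP = mode of Beta distribution
= (alpha - 1)/(alpha + beta - 2)
= (8-1)/(8+20-2)
= 7/26 = 0.2692

0.2692


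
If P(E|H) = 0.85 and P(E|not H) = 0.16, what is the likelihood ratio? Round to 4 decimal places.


Likelihood ratio = P(E|H) / P(E|not H)
= 0.85 / 0.16
= 5.3125

5.3125


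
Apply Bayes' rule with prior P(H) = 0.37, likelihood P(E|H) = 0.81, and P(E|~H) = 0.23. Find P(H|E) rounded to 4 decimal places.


Step 1: Compute marginal P(E) = P(E|H)P(H) + P(E|~H)P(~H)
= 0.81*0.37 + 0.23*0.63 = 0.4446
Step 2: P(H|E) = P(E|H)P(H)/P(E) = 0.2997/0.4446
= 0.6741

0.6741


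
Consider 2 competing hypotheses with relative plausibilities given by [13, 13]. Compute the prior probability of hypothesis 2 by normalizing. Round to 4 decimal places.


Sum of weights = 13 + 13 = 26
Normalized prior for H2 = 13 / 26
= 0.5

0.5


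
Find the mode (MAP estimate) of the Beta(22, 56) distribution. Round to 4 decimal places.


For Beta(a,b) with a,b > 1:
Mode = (a-1)/(a+b-2) = (22-1)/(78-2)
= 21/76 = 0.2763

0.2763


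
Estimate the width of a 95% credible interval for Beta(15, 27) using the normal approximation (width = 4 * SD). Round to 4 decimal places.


For Beta(a,b): Var = ab/((a+b)^2(a+b+1))
Var = 0.0053, SD = 0.0731
Approximate 95% CI width = 4 * 0.0731 = 0.2923

0.2923


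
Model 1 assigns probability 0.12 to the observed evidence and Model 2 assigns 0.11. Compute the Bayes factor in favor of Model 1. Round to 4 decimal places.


BF = P(data|M1) / P(data|M2)
= 0.12 / 0.11 = 1.0909

1.0909


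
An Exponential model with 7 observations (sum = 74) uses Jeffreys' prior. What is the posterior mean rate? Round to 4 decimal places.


Posterior Gamma(7, 74)
E[lambda] = 7/74 = 0.0946

0.0946


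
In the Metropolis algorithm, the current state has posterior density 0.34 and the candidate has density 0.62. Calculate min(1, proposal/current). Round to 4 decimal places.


Ratio = 0.62/0.34 = 1.8235
Acceptance probability = min(1, 1.8235)
= 1.0

1.0


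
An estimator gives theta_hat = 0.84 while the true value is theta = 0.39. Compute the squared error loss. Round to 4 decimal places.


The squared error loss is (theta_hat - theta)^2
= (0.84 - 0.39)^2
= (0.45)^2 = 0.2025

0.2025


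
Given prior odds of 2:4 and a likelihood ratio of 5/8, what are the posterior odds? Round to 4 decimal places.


Posterior odds = prior odds * LR
Prior odds = 2/4 = 0.5
LR = 5/8 = 0.625
Posterior odds = 0.5 * 0.625 = 0.3125

0.3125


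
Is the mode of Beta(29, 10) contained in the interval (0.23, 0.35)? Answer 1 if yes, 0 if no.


Mode = (a-1)/(a+b-2) = 28/37 = 0.7568
Interval: (0.23, 0.35)
Contains mode? 0

0


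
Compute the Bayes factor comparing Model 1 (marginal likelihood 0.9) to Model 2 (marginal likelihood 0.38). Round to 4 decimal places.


BF12 = marginal likelihood of M1 / marginal likelihood of M2
= 0.9/0.38
= 2.3684

2.3684


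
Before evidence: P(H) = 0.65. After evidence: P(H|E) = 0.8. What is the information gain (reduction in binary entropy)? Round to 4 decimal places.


Prior entropy = 0.9341
Posterior entropy = 0.7219
Information gain = 0.9341 - 0.7219 = 0.2121

0.2121


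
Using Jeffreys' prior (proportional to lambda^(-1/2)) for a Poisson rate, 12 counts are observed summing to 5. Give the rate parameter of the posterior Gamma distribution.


Conjugate update: Gamma(prior_shape + S, prior_rate + n).
Prior shape = 0.5, prior rate = 0.
Posterior rate = 0 + n = 12

12.0


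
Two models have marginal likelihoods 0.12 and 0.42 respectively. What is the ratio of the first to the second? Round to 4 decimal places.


Evidence ratio = 0.12 / 0.42
= 0.2857

0.2857


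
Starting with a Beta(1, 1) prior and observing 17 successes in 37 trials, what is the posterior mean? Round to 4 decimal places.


Posterior parameters: alpha = 1 + 17 = 18
beta = 1 + 20 = 21
Posterior mean = alpha / (alpha + beta) = 18 / 39
= 0.4615

0.4615


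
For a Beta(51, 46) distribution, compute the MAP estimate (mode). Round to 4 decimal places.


MAP = mode = (a-1)/(a+b-2)
= (51-1)/(51+46-2)
= 50/95 = 0.5263

0.5263


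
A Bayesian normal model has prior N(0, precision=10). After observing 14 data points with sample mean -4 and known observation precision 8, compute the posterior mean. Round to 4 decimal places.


Posterior mean = (prior_precision * prior_mean + n * data_precision * data_mean) / (prior_precision + n * data_precision)
Numerator = 10*0 + 14*8*-4 = -448
Denominator = 10 + 14*8 = 122
Posterior mean = -3.6721

-3.6721


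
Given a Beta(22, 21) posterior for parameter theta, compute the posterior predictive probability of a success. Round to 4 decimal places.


For a Beta-Bernoulli model, the predictive probability is the mean:
P(success) = 22/(22+21) = 22/43 = 0.5116

0.5116


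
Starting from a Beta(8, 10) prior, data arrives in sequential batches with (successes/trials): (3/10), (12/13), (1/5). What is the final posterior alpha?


In sequential Bayesian updating, we sum all successes.
Total successes = 16
Final alpha = 8 + 16 = 24

24


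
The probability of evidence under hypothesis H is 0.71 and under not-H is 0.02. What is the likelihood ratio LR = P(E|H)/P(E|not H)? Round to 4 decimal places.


LR = 0.71 / 0.02
= 35.5

35.5


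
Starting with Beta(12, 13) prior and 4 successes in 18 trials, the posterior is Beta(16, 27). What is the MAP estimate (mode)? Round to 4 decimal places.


The mode of Beta(a, b) when a > 1 and b > 1 is (a-1)/(a+b-2)
= (16 - 1) / (16 + 27 - 2)
= 15 / 41
= 0.3659

0.3659


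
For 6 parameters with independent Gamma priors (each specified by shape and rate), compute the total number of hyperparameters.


A Gamma prior has 2 hyperparameters per parameter.
Total = 6 * 2 = 12

12


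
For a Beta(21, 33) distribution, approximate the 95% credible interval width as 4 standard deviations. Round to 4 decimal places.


Variance of Beta(a,b) = ab / ((a+b)^2 * (a+b+1))
= 21*33 / ((54)^2 * 55)
= 0.0043
SD = sqrt(0.0043) = 0.0657
Width = 4 * SD = 0.2629

0.2629


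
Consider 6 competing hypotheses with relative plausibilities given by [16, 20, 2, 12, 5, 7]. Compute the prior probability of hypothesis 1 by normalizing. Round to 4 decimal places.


Sum of weights = 16 + 20 + 2 + 12 + 5 + 7 = 62
Normalized prior for H1 = 16 / 62
= 0.2581

0.2581


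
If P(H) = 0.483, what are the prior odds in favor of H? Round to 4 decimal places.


Prior odds = P(H) / (1 - P(H))
= 0.483 / 0.517
= 0.9342

0.9342


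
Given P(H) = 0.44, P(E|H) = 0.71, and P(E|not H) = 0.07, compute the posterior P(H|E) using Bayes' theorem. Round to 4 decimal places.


By Bayes' theorem: P(H|E) = P(E|H)*P(H) / P(E)
P(E) = P(E|H)*P(H) + P(E|not H)*P(not H)
P(E) = 0.71*0.44 + 0.07*0.56 = 0.3516
P(H|E) = 0.71*0.44 / 0.3516 = 0.8885

0.8885


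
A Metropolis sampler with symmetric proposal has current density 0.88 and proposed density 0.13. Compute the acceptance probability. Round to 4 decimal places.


For symmetric proposals, acceptance = min(1, pi(x*)/pi(x))
= min(1, 0.13/0.88)
= min(1, 0.1477) = 0.1477

0.1477


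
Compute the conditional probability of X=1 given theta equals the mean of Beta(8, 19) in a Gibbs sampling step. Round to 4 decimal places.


Mean of Beta(8, 19) = 0.2963
P(X=1 | theta=0.2963) = 0.2963

0.2963


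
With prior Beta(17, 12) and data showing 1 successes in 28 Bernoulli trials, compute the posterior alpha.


Conjugate update: alpha_posterior = alpha_prior + k
= 17 + 1 = 18

18


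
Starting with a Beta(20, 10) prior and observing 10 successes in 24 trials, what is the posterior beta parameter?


Posterior beta = prior beta + failures
Failures = 24 - 10 = 14
beta_post = 10 + 14 = 24

24


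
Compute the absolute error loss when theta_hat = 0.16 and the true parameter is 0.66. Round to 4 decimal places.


L = |theta_hat - theta_true|
= |0.16 - 0.66| = 0.5

0.5


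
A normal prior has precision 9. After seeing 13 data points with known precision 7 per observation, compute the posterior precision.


In the conjugate normal model, precisions add:
tau_posterior = tau_prior + n * tau_data
= 9 + 13*7 = 100

100


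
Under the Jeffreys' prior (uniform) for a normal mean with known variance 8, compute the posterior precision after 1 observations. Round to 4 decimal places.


Prior precision = 0 (flat prior).
Post. prec. = 0 + n/var = 1/8 = 0.125

0.125


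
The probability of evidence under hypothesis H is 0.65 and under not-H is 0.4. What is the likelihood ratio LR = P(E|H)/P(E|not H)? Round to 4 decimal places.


LR = 0.65 / 0.4
= 1.625

1.625


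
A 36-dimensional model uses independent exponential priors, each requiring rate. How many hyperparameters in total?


Per parameter: 1 (rate).
Total = 36 * 1 = 36

36


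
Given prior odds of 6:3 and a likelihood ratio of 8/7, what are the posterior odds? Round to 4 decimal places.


Posterior odds = prior odds * LR
Prior odds = 6/3 = 2.0
LR = 8/7 = 1.1429
Posterior odds = 2.0 * 1.1429 = 2.2857

2.2857


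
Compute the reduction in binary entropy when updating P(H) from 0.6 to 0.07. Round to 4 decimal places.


H_before = -p*log2(p) - (1-p)*log2(1-p) for p=0.6: 0.971
H_after for p=0.07: 0.3659
Reduction = 0.971 - 0.3659 = 0.605

0.605
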